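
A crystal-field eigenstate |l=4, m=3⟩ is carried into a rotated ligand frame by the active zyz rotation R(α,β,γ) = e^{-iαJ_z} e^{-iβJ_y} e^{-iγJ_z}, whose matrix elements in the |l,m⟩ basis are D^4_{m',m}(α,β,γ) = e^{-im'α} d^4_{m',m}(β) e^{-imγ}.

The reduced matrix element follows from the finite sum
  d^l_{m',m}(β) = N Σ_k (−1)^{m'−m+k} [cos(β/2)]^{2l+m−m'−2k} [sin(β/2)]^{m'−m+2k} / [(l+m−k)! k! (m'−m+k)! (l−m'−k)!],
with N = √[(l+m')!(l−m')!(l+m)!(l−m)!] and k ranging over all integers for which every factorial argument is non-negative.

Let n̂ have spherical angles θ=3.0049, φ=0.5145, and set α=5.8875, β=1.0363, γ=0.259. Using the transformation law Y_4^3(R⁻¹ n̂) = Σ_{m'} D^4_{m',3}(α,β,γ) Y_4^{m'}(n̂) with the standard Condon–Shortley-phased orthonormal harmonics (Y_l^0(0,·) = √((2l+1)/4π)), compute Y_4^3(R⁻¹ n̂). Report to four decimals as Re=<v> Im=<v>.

Re=0.3627 Im=-0.1611

Need the full column D^4_{m',3} for m'=−4..4 at α=5.8875, β=1.0363, γ=0.2590.
cos(β/2)=0.868737, sin(β/2)=0.495274
d^4_{-4,3}: single k=7 term ⇒ +0.017962;  D = -0.012746-0.012656i
d^4_{-3,3}: k∈[6..7] ⇒ +0.077973 -0.003620 = +0.074353;  D = -0.028492-0.068677i
d^4_{-2,3}: k∈[5..6] ⇒ +0.219319 -0.023761 = +0.195558;  D = +0.000474-0.195558i
d^4_{-1,3}: k∈[4..5] ⇒ +0.453371 -0.088414 = +0.364957;  D = +0.141486-0.336416i
d^4_{0,3}: k∈[3..4] ⇒ +0.711282 -0.231183 = +0.480099;  D = +0.342320-0.336618i
d^4_{1,3}: k∈[2..3] ⇒ +0.836933 -0.453371 = +0.383562;  D = +0.356013-0.142739i
d^4_{2,3}: k∈[1..2] ⇒ +0.692034 -0.674781 = +0.017253;  D = +0.017251+0.000248i
d^4_{3,3}: k∈[0..1] ⇒ +0.324419 -0.738106 = -0.413687;  D = -0.379391-0.164921i
d^4_{4,3}: single k=0 term ⇒ -0.523128;  D = -0.362307-0.377356i
Y_4^{m'}(θ=3.0049,φ=0.5145) and Σ D·Y over m':
  (-0.0127-0.0127i)·(-0.0001-0.0001i)  (-0.0285-0.0687i)·(-0.0001+0.0031i)  (+0.0005-0.1956i)·(+0.0188-0.0312i)  (+0.1415-0.3364i)·(-0.2152+0.1216i)  (+0.3423-0.3366i)·(+0.7690+0.0000i)  (+0.3560-0.1427i)·(+0.2152+0.1216i)  (+0.0173+0.0002i)·(+0.0188+0.0312i)  (-0.3794-0.1649i)·(+0.0001+0.0031i)  (-0.3623-0.3774i)·(-0.0001+0.0001i)
Y_4^3(R⁻¹ n̂) = +0.362671-0.161130i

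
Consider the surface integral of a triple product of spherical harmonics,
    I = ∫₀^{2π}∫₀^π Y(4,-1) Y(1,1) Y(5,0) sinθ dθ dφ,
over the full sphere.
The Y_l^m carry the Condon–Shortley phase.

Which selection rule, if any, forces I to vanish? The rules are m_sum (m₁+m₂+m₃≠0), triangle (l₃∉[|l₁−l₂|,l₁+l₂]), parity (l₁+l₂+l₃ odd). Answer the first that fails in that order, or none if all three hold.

none

m₁+m₂+m₃ = -1 + 1 + 0 = 0  ✓
triangle: |4−1|=3 ≤ l₃=5 ≤ 4+1=5  ✓
parity: l₁+l₂+l₃ = 10 is even  ✓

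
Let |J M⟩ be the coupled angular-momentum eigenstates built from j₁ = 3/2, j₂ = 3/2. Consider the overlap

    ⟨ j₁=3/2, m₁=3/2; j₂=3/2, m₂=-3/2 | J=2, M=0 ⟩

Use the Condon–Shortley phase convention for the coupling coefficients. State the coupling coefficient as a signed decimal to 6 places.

+0.500000

j₁+j₂−J=1  J+j₁−j₂=2  J−j₁+j₂=2  j₁+j₂+J+1=6
(j₁±m₁, j₂±m₂, J±M) = (3,0,0,3,2,2)
P² = 4
sum k=0..0:
  [0] +1/4 = 1/4
S = 1/4
C² = P²·S² = 1/4 ; C = +0.500000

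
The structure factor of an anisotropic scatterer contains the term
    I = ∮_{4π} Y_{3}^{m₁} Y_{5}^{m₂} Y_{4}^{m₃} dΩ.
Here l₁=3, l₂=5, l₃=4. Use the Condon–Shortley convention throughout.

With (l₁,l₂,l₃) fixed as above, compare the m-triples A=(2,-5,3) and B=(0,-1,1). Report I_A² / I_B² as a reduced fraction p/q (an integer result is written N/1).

Same 3,5,4: normalisation and zero-m 3j drop out of the ratio.
A: Δ: 4! 2! 6! / 13! → 1/180180; sum: t=0:+1/17280 = 1/17280; 3j²(3 5 4; 2 -5 3) = Δ·Π!·Σ² = 35/858  (sign -1)
B: Δ: 4! 2! 6! / 13! → 1/180180; sum: t=1:−1/432 t=2:+1/192 t=3:−1/1440 = 19/8640; 3j²(3 5 4; 0 -1 1) = Δ·Π!·Σ² = 361/30030  (sign -1)
I_A²/I_B² = (35/858)/(361/30030) = 1225/361

1225/361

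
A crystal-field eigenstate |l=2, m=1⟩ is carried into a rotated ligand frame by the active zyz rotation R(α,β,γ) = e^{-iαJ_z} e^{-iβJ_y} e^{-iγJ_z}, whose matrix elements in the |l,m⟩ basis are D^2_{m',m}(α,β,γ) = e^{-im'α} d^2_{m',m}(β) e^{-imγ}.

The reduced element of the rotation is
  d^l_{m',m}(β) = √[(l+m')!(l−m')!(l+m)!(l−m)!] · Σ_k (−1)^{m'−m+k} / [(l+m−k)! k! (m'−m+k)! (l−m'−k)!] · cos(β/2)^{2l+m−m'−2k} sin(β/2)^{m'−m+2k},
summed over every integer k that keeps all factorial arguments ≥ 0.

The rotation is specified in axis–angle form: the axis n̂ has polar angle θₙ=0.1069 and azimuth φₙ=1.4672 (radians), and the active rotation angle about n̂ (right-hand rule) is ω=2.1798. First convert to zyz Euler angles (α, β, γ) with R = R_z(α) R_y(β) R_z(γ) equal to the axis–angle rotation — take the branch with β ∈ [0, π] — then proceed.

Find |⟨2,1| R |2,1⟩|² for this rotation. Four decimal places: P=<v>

P=0.9131

Axis–angle → zyz. n̂ = (sinθₙcosφₙ, sinθₙsinφₙ, cosθₙ) = (+0.011034, +0.106124, +0.994292), ω = 2.1798.
R = I cosω + sinω [n̂]ₓ + (1−cosω) n̂n̂ᵀ gives
  R = [-0.571859, -0.813695, +0.104292; +0.817377, -0.554345, +0.156831; -0.069799, +0.174931, +0.982104]
β = atan2(√(R₁₃²+R₂₃²), R₃₃) = 0.189473; α = atan2(R₂₃, R₁₃) mod 2π = 0.983952; γ = atan2(R₃₂, −R₃₁) mod 2π = 1.191145
First d^2_{1,1}(β=0.1895), then the phase factors e^{-i(1)α} and e^{-i(1)γ}:
Half-angle: c=0.995516, s=0.094595. N=√(6·1·6·1)=6.000000
The bounds max(0,m−m')=0 and min(l+m,l−m')=1 give 2 terms
  k=0: (−1)^0·6.0000/(6)·0.9955^4·0.0946^0 = +0.982184
  k=1: (−1)^1·6.0000/(2)·0.9955^2·0.0946^2 = -0.026604
d^2_{1,1}(0.1895) = +0.982184 -0.026604 = +0.955579
|D^2_{1,1}|² = |d^2_{1,1}(β)|² = (+0.955579)² = 0.913132 (the z-rotation phases have unit modulus)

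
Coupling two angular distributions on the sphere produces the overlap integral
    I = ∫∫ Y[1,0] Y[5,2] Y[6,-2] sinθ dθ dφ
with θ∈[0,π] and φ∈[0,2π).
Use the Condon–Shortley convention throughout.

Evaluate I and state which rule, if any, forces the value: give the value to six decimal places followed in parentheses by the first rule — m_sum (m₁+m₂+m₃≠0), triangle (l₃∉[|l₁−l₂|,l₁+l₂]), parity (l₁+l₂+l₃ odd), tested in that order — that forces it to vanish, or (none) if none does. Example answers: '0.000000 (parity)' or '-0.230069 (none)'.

m-sum 0 ✓  L=12 even ✓  4≤6≤6 ✓
Π(2lᵢ+1) = 3×11×13 = 429
triangle coeff Δ(1,5,6) = 1/858
Σ_t [0,0]: t=0:+1/14400 = 1/14400
(3j)²=6/143 [(1 5 6; 0 0 0)], sign=+1
Σ_t [0,0]: t=0:+1/30240 = 1/30240
(3j)²=16/429 [(1 5 6; 0 2 -2)], sign=+1
⇒ 4πI² = 96/143
I = (+1)√(96/143/(4π)) = 0.23113338
No selection rule forces the value: the integral is nonzero (none).

0.231133 (none)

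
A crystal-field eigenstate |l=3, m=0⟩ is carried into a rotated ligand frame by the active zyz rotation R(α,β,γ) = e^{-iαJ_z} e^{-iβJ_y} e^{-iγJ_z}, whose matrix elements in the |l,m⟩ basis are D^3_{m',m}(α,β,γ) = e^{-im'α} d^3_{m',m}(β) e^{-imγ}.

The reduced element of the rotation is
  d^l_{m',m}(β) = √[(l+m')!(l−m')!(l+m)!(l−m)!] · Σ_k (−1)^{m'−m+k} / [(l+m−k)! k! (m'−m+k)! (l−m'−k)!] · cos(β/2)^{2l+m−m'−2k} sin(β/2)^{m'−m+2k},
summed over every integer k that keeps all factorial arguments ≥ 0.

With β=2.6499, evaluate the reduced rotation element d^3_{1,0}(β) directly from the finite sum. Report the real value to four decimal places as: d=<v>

d=-0.5899

d^3_{1,0}(β=2.6499) via the finite sum:
Half-angle: c=0.243377, s=0.969932. N=√(24·2·6·6)=41.569219
Admissible k: 0..2 (factorial args all ≥0)
  k=0: (−1)^1·41.5692/(12)·0.2434^5·0.9699^1 = -0.002869
  k=1: (−1)^2·41.5692/(4)·0.2434^3·0.9699^3 = +0.136702
  k=2: (−1)^3·41.5692/(12)·0.2434^1·0.9699^5 = -0.723730
d^3_{1,0}(2.6499) = -0.002869 +0.136702 -0.723730 = -0.589897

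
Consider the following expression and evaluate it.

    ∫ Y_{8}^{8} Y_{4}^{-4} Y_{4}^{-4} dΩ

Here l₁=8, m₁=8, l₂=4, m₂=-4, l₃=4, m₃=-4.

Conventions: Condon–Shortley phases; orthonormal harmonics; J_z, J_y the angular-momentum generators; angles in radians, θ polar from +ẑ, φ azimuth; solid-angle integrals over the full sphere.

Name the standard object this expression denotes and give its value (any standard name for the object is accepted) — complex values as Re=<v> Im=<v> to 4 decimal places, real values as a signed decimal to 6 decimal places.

This is a Gaunt coefficient — the integral of a triple product of spherical harmonics over the sphere.
m-sum 0 ✓  L=16 even ✓  4≤4≤12 ✓
Π(2lᵢ+1) = 17×9×9 = 1377
triangle coeff Δ(8,4,4) = 1/218790
Σ_t [4,4]: t=4:+1/331776 = 1/331776
(3j)²=490/21879 [(8 4 4; 0 0 0)], sign=+1
Σ_t [0,0]: t=0:+1/1625702400 = 1/1625702400
(3j)²=1/17 [(8 4 4; 8 -4 -4)], sign=+1
⇒ 4πI² = 4410/2431
I = (+1)√(4410/2431/(4π)) = 0.37994601

Gaunt coefficient, +0.379946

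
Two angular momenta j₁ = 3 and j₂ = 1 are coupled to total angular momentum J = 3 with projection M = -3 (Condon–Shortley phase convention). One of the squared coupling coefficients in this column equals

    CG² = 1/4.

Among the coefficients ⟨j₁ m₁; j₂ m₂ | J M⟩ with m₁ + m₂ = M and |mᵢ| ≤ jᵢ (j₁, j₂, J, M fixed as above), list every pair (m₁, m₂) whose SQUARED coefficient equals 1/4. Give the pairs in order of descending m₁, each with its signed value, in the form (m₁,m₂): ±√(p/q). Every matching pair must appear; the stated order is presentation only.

(-2,-1): +√(1/4)

Admissible pairs with m₁+m₂ = M = -3: (-3,0), (-2,-1)
  (m₁,m₂)=(-2,-1): CG² = 1/4, CG = +√(1/4)   ← matches the target
  (m₁,m₂)=(-3,0): CG² = 3/4, CG = −√(3/4)
Pairs with CG² = 1/4: (-2,-1): +√(1/4)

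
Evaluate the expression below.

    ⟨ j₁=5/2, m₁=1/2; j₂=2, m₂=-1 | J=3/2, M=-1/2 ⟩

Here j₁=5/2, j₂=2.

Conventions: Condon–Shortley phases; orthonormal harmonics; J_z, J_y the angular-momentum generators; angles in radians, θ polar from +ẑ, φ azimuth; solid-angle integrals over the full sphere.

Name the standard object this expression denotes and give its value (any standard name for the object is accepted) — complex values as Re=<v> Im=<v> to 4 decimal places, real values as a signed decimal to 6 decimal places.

Clebsch–Gordan coefficient, −√(5/21) ≈ -0.487950

This is a Clebsch–Gordan (vector-coupling) coefficient.
√[4·3!2!1!/7! · 3!2!1!3!1!2!] = √(48/35)
  +(−1)^0/∏(0,3,2,1,0,0)! = 1/12  (running 1/12)
  +(−1)^1/∏(1,2,1,0,1,1)! = -1/2  (running -5/12)
⟨..|..⟩ = √(48/35)·(-5/12) = -0.487950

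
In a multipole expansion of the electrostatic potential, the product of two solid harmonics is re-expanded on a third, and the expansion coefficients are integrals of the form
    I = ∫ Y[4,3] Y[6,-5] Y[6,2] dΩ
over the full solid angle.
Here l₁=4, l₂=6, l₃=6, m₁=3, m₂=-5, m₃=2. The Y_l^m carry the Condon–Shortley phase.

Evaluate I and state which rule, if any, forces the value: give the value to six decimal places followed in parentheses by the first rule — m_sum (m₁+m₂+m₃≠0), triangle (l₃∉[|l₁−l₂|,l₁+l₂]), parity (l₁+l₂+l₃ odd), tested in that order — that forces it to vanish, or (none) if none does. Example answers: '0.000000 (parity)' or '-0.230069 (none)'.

0.160494 (none)

Checks pass: Σm=0; 16 even; l₃=6∈[2,10].
(2·4+1)(2·6+1)(2·6+1) = 1521
Δ: 4! 4! 8! / 17! → 1/15315300
sum: t=0:+1/829440 t=1:−1/25920 t=2:+1/9216 t=3:−1/25920 t=4:+1/829440 = 7/207360
3j²(4 6 6; 0 0 0) = Δ·Π!·Σ² = 28/2431  (sign +1)
sum: t=0:+1/725760 t=1:−1/5806080 = 1/829440
3j²(4 6 6; 3 -5 2) = Δ·Π!·Σ² = 49/2652  (sign +1)
combine: 4πI² = 1521·28/2431·49/2652 = 1029/3179
take √, sign +1: I = 0.16049352
No selection rule forces the value: the integral is nonzero (none).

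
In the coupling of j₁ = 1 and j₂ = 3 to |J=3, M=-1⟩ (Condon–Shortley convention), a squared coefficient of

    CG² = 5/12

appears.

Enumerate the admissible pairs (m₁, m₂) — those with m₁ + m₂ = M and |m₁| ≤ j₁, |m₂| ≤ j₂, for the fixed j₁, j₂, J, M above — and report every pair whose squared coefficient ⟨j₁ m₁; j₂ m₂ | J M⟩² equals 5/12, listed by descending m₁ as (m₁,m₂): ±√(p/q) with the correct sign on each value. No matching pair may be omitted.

Admissible pairs with m₁+m₂ = M = -1: (-1,0), (0,-1), (1,-2)
  (m₁,m₂)=(1,-2): CG² = 5/12, CG = +√(5/12)   ← matches the target
  (m₁,m₂)=(0,-1): CG² = 1/12, CG = +√(1/12)
  (m₁,m₂)=(-1,0): CG² = 1/2, CG = −√(1/2)
Pairs with CG² = 5/12: (1,-2): +√(5/12)

(1,-2): +√(5/12)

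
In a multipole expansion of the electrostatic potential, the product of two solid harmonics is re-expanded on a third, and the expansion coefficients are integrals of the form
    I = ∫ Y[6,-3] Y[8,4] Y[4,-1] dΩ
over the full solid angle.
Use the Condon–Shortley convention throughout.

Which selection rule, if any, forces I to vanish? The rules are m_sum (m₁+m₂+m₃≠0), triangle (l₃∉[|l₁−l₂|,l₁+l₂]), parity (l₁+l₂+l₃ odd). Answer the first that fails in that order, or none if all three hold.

none

azimuthal sum: -3 + 4 − 1 = 0  ✓
2 ≤ 4 ≤ 14 (triangle on l)  ✓
L = 6 + 8 + 4 = 18 (even)  ✓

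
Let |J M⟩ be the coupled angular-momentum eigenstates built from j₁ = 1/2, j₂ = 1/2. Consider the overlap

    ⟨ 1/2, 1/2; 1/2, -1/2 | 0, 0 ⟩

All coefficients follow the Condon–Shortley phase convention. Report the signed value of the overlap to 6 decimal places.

+√(1/2) ≈ +0.707107

√[1·1!0!0!/2! · 1!0!0!1!0!0!] = √(1/2)
  +(−1)^0/∏(0,1,0,0,0,0)! = 1  (running 1)
⟨..|..⟩ = √(1/2)·(1) = +0.707107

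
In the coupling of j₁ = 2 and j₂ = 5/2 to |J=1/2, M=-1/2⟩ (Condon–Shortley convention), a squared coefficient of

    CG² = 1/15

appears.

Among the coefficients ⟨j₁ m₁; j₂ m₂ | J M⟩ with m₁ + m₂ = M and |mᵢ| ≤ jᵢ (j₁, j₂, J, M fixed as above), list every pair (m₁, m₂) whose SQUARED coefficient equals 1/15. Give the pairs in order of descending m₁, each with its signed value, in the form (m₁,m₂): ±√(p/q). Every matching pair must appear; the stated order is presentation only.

Admissible pairs with m₁+m₂ = M = -1/2: (-2,3/2), (-1,1/2), (0,-1/2), (1,-3/2), (2,-5/2)
  (m₁,m₂)=(2,-5/2): CG² = 1/3, CG = +√(1/3)
  (m₁,m₂)=(1,-3/2): CG² = 4/15, CG = −√(4/15)
  (m₁,m₂)=(0,-1/2): CG² = 1/5, CG = +√(1/5)
  (m₁,m₂)=(-1,1/2): CG² = 2/15, CG = −√(2/15)
  (m₁,m₂)=(-2,3/2): CG² = 1/15, CG = +√(1/15)   ← matches the target
Pairs with CG² = 1/15: (-2,3/2): +√(1/15)

(-2,3/2): +√(1/15)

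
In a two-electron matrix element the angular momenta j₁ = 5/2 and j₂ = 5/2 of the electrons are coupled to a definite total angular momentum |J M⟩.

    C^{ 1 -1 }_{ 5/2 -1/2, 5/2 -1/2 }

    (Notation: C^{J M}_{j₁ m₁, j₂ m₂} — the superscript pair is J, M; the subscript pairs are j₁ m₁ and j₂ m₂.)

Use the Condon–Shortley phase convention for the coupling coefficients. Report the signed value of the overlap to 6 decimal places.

j₁+j₂−J=4  J+j₁−j₂=1  J−j₁+j₂=1  j₁+j₂+J+1=7
(j₁±m₁, j₂±m₂, J±M) = (2,3,2,3,0,2)
P² = 144/35
sum k=2..2:
  [2] +1/4 = 1/4
S = 1/4
C² = P²·S² = 9/35 ; C = +0.507093

+0.507093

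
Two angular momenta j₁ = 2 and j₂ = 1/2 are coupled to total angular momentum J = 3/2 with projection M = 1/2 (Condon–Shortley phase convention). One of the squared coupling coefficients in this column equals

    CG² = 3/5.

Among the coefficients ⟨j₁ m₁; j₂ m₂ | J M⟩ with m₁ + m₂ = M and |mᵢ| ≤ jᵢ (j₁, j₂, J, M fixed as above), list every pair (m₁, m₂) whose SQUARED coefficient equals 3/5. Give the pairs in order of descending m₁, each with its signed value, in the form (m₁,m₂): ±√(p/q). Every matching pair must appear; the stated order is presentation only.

(1,-1/2): +√(3/5)

Admissible pairs with m₁+m₂ = M = 1/2: (0,1/2), (1,-1/2)
  (m₁,m₂)=(1,-1/2): CG² = 3/5, CG = +√(3/5)   ← matches the target
  (m₁,m₂)=(0,1/2): CG² = 2/5, CG = −√(2/5)
Pairs with CG² = 3/5: (1,-1/2): +√(3/5)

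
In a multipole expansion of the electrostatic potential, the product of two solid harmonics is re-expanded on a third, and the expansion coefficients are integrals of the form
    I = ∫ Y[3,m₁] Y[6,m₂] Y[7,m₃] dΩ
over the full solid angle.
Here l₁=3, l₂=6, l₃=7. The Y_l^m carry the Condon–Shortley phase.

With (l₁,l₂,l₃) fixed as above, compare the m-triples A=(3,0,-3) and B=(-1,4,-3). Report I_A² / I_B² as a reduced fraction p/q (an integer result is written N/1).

Shared (l₁,l₂,l₃)=(3,6,7): N and (l;000)² cancel in I_A²/I_B².
A: Δ = 2!·4!·10!/17! = 1/2042040; Racah Σ t=0..0: t=0:+1/829440 = 1/829440; ⇒ 3j(3 6 7; 3 0 -3)² = 225/9724, sgn +1
B: Δ = 2!·4!·10!/17! = 1/2042040; Racah Σ t=0..2: t=0:+1/174182400 t=1:−1/2177280 t=2:+1/645120 = 191/174182400; ⇒ 3j(3 6 7; -1 4 -3)² = 36481/2042040, sgn +1
I_A²/I_B² = (225/9724)/(36481/2042040) = 47250/36481

47250/36481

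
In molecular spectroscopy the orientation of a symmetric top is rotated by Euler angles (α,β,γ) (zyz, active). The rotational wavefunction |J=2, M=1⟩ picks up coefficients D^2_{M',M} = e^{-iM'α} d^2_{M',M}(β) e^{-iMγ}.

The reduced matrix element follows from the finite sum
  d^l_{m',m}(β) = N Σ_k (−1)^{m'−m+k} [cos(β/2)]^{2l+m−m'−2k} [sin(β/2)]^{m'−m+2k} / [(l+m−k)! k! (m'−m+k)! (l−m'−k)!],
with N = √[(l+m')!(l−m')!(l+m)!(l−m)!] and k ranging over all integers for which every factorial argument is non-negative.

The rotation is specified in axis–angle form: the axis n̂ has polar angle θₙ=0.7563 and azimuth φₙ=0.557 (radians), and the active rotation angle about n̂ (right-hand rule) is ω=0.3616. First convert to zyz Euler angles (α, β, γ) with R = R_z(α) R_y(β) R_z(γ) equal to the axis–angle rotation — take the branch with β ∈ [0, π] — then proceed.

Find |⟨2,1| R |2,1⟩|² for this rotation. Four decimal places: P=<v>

Axis–angle → zyz. n̂ = (sinθₙcosφₙ, sinθₙsinφₙ, cosθₙ) = (+0.582507, +0.362773, +0.727380), ω = 0.3616.
R = I cosω + sinω [n̂]ₓ + (1−cosω) n̂n̂ᵀ gives
  R = [+0.957275, -0.243661, +0.155739; +0.270992, +0.943843, -0.189010; -0.100938, +0.223138, +0.969547]
β = atan2(√(R₁₃²+R₂₃²), R₃₃) = 0.247423; α = atan2(R₂₃, R₁₃) mod 2π = 5.401576; γ = atan2(R₃₂, −R₃₁) mod 2π = 1.145983
First d^2_{1,1}(β=0.2474), then the phase factors e^{-i(1)α} and e^{-i(1)γ}:
c=cos(0.247423/2)=0.992357, s=sin(0.247423/2)=0.123396; N=√[6·1·6·1]=6.000000
k∈{0,1} keeps every argument non-negative
  k=0: (−1)^0·6.0000/(6)·0.9924^4·0.1234^0 = +0.969779
  k=1: (−1)^1·6.0000/(2)·0.9924^2·0.1234^2 = -0.044984
d^2_{1,1}(0.2474) = +0.969779 -0.044984 = +0.924794
|D^2_{1,1}|² = |d^2_{1,1}(β)|² = (+0.924794)² = 0.855244 (the z-rotation phases have unit modulus)

P=0.8552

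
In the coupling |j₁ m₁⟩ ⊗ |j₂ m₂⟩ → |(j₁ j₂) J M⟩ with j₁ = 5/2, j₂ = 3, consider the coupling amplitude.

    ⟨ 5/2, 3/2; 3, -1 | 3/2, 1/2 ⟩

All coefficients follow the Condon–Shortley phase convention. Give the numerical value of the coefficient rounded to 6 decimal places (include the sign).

−√(7/30) = -0.483046

j₁+j₂−J=4  J+j₁−j₂=1  J−j₁+j₂=2  j₁+j₂+J+1=8
(j₁±m₁, j₂±m₂, J±M) = (4,1,2,4,2,1)
P² = 384/35
sum k=0..1:
  [0] +1/48 = 1/48
  [1] −1/6 = -1/6
S = -7/48
C² = P²·S² = 7/30 ; C = -0.483046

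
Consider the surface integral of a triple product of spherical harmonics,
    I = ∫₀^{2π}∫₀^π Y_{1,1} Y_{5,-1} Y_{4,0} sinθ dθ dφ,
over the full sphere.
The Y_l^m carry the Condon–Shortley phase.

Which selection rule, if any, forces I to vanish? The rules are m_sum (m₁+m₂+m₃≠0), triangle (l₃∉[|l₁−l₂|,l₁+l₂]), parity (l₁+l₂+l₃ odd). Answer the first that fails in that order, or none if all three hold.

m₁+m₂+m₃ = 1 − 1 + 0 = 0  ✓
triangle: |1−5|=4 ≤ l₃=4 ≤ 1+5=6  ✓
parity: l₁+l₂+l₃ = 10 is even  ✓

none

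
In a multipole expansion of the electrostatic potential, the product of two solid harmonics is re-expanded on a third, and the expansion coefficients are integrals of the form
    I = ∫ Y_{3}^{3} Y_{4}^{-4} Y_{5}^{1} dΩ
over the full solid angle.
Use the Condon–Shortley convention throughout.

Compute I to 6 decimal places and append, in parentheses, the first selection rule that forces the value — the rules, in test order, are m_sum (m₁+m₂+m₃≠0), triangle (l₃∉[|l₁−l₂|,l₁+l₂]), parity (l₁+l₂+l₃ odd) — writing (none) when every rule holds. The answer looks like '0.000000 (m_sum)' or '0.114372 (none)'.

m-sum 0 ✓  L=12 even ✓  1≤5≤7 ✓
Π(2lᵢ+1) = 7×9×11 = 693
triangle coeff Δ(3,4,5) = 1/180180
Σ_t [0,2]: t=0:+1/576 t=1:−1/144 t=2:+1/576 = -1/288
(3j)²=20/1001 [(3 4 5; 0 0 0)], sign=+1
Σ_t [0,0]: t=0:+1/34560 = 1/34560
(3j)²=1/429 [(3 4 5; 3 -4 1)], sign=+1
⇒ 4πI² = 60/1859
I = (+1)√(60/1859/(4π)) = 0.05067935
No selection rule forces the value: the integral is nonzero (none).

0.050679 (none)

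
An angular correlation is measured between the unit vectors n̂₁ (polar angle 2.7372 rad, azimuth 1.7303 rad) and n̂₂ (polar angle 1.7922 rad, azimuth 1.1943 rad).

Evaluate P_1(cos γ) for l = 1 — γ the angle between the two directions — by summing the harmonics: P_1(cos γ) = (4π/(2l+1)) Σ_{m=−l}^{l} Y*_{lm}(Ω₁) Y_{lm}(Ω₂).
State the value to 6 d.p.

Term-by-term m-sum for l=1 (normalisation 4π/3 = 4.188790):
  m=-1: (-0.021591, 0.134213) × (0.123925, -0.313452) = (0.039394, 0.023400)  (running Σ = (0.039394, 0.023400))
  m=0: (-0.449193, -0.000000) × (-0.107297, 0.000000) = (0.048197, 0.000000)  (running Σ = (0.087591, 0.023400))
  m=1: (0.021591, 0.134213) × (-0.123925, -0.313452) = (0.039394, -0.023400)  (running Σ = (0.126984, 0.000000))
Σ over m = (0.126984, 0.000000); ×(4π/3) → (0.531910, 0.000000). Real part: 0.531910

0.531910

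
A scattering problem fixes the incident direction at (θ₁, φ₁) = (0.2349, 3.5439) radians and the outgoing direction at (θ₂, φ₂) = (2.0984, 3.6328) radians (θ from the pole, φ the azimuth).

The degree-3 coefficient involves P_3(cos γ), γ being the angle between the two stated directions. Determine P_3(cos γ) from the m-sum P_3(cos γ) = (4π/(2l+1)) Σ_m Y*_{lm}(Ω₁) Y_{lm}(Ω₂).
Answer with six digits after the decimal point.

0.373449

Expand P_3 via completeness: Σ_{m} conj(Y_{3,m}) at Ω₁ times Y_{3,m} at Ω₂ —
  [-3]  conj(Y_{3,-3})(Ω₁) = -0.00187 - 0.00492j ; Y_{3,-3}(Ω₂) = -0.02611 + 0.26784j ; Δ = 0.00137 - 0.00037j
  [-2]  conj(Y_{3,-2})(Ω₁) = 0.03733 + 0.03880j ; Y_{3,-2}(Ω₂) = -0.21319 + 0.31952j ; Δ = -0.02035 + 0.00366j
  [-1]  conj(Y_{3,-1})(Ω₁) = -0.25811 - 0.10983j ; Y_{3,-1}(Ω₂) = -0.06583 + 0.03522j ; Δ = 0.02086 - 0.00186j
  [+0]  conj(Y_{3,0})(Ω₁) = 0.62756 + 0.00000j ; Y_{3,0}(Ω₂) = 0.32553 + 0.00000j ; Δ = 0.20429 + 0.00000j
  [+1]  conj(Y_{3,1})(Ω₁) = 0.25811 - 0.10983j ; Y_{3,1}(Ω₂) = 0.06583 + 0.03522j ; Δ = 0.02086 + 0.00186j
  [+2]  conj(Y_{3,2})(Ω₁) = 0.03733 - 0.03880j ; Y_{3,2}(Ω₂) = -0.21319 - 0.31952j ; Δ = -0.02035 - 0.00366j
  [+3]  conj(Y_{3,3})(Ω₁) = 0.00187 - 0.00492j ; Y_{3,3}(Ω₂) = 0.02611 + 0.26784j ; Δ = 0.00137 + 0.00037j
Total Σ_m = 0.20803 - 0.00000j. Multiply by 1.795196: 0.37345 - 0.00000j. P_3(cos γ) = 0.373449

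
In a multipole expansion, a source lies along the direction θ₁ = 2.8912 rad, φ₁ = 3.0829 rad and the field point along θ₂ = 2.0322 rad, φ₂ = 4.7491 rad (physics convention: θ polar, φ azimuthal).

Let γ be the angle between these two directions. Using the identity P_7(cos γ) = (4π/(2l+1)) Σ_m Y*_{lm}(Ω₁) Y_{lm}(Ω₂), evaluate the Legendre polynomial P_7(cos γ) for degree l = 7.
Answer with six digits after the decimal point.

Term-by-term m-sum for l=7 (normalisation 4π/15 = 0.837758):
  term(m=-7) = (0.000004, 0.000005)   from Y*(Ω₁)=(-0.000026, 0.000011), Y(Ω₂)=(-0.058658, -0.223213)
  term(m=-6) = (-0.000151, 0.000098)   from Y*(Ω₁)=(-0.000394, 0.000145), Y(Ω₂)=(0.418979, -0.093809)
  term(m=-5) = (-0.000587, -0.001136)   from Y*(Ω₁)=(-0.003675, 0.001111), Y(Ω₂)=(0.060787, 0.327437)
  term(m=-4) = (-0.002035, 0.000817)   from Y*(Ω₁)=(-0.023985, 0.005737), Y(Ω₂)=(0.087951, -0.013009)
  term(m=-3) = (-0.011293, -0.038373)   from Y*(Ω₁)=(-0.111076, 0.019763), Y(Ω₂)=(0.038969, 0.352404)
  term(m=-2) = (0.022818, -0.004407)   from Y*(Ω₁)=(-0.348749, 0.041127), Y(Ω₂)=(-0.065999, 0.004855)
  term(m=-1) = (-0.019671, -0.205564)   from Y*(Ω₁)=(-0.637720, 0.037473), Y(Ω₂)=(0.011864, 0.323040)
  term(m=+0) = (0.034833, 0.000000)   from Y*(Ω₁)=(-0.322709, -0.000000), Y(Ω₂)=(-0.107940, 0.000000)
  term(m=+1) = (-0.019671, 0.205564)   from Y*(Ω₁)=(0.637720, 0.037473), Y(Ω₂)=(-0.011864, 0.323040)
  term(m=+2) = (0.022818, 0.004407)   from Y*(Ω₁)=(-0.348749, -0.041127), Y(Ω₂)=(-0.065999, -0.004855)
  term(m=+3) = (-0.011293, 0.038373)   from Y*(Ω₁)=(0.111076, 0.019763), Y(Ω₂)=(-0.038969, 0.352404)
  term(m=+4) = (-0.002035, -0.000817)   from Y*(Ω₁)=(-0.023985, -0.005737), Y(Ω₂)=(0.087951, 0.013009)
  term(m=+5) = (-0.000587, 0.001136)   from Y*(Ω₁)=(0.003675, 0.001111), Y(Ω₂)=(-0.060787, 0.327437)
  term(m=+6) = (-0.000151, -0.000098)   from Y*(Ω₁)=(-0.000394, -0.000145), Y(Ω₂)=(0.418979, 0.093809)
  term(m=+7) = (0.000004, -0.000005)   from Y*(Ω₁)=(0.000026, 0.000011), Y(Ω₂)=(0.058658, -0.223213)
Σ over m = (0.013001, -0.000000); ×(4π/15) → (0.010892, -0.000000). Real part: 0.010892

0.010892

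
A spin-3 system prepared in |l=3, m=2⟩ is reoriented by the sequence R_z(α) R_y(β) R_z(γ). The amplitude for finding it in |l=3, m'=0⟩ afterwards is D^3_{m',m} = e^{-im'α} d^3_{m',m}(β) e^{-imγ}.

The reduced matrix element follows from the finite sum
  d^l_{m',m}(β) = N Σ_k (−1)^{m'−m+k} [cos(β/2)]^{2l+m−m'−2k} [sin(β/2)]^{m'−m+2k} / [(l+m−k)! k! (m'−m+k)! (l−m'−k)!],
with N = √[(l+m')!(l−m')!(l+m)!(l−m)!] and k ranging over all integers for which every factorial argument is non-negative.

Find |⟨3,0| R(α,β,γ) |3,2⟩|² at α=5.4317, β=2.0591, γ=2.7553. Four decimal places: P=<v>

Split into d^3_{0,2}(β=2.0591) × two z-phases.
Half-angle: c=0.515205, s=0.857067. N=√(6·6·120·1)=65.726707
k: max(0,(2)−(0))=2 … min(3+(2),3−(0))=3
  k=2: (−1)^0·65.7267/(12)·0.5152^4·0.8571^2 = +0.283471
  k=3: (−1)^1·65.7267/(12)·0.5152^2·0.8571^4 = -0.784476
d^3_{0,2}(2.0591) = +0.283471 -0.784476 = -0.501005
|D^3_{0,2}|² = |d^3_{0,2}(β)|² = (-0.501005)² = 0.251006 (the z-rotation phases have unit modulus)

P=0.2510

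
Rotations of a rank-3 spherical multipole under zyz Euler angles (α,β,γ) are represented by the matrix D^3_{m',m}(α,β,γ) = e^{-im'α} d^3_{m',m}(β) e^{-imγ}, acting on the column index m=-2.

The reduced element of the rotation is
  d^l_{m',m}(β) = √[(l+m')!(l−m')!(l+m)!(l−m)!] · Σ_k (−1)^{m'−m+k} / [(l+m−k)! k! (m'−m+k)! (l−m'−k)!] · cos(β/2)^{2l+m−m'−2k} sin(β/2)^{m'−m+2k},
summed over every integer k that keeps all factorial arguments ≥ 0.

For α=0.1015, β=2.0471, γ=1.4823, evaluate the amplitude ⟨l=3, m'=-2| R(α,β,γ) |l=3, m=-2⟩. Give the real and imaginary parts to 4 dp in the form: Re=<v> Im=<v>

Re=0.2474 Im=0.0064

Split into d^3_{-2,-2}(β=2.0471) × two z-phases.
With c≡cos(β/2)=0.520338 and s≡sin(β/2)=0.853961, N=[1·120·1·120]^{1/2}=120.000000
k: max(0,(-2)−(-2))=0 … min(3+(-2),3−(-2))=1
  k=0: (−1)^0·120.0000/(120)·0.5203^6·0.8540^0 = +0.019848
  k=1: (−1)^1·120.0000/(24)·0.5203^4·0.8540^2 = -0.267292
d^3_{-2,-2}(2.0471) = +0.019848 -0.267292 = -0.247445
Attach z-rotation phases: D = e^{-i(-2)(0.1015)}·(-0.247445)·e^{-i(-2)(1.4823)} = +0.247361+0.006435i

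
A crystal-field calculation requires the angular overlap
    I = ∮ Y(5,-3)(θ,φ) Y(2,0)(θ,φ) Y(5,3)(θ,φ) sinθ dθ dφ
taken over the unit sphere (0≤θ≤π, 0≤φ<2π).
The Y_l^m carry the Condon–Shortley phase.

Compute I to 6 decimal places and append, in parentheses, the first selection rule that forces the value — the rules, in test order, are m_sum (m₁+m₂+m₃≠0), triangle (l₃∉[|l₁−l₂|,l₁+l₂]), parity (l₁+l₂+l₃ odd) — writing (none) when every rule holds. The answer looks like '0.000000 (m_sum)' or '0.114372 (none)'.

-0.016174 (none)

Checks pass: Σm=0; 12 even; l₃=5∈[3,7].
(2·5+1)(2·2+1)(2·5+1) = 605
Δ: 2! 8! 2! / 13! → 1/38610
sum: t=0:+1/2880 t=1:−1/576 t=2:+1/2880 = -1/960
3j²(5 2 5; 0 0 0) = Δ·Π!·Σ² = 10/429  (sign +1)
sum: t=0:+1/161280 t=1:−1/5040 t=2:+1/5760 = -1/53760
3j²(5 2 5; -3 0 3) = Δ·Π!·Σ² = 1/4290  (sign -1)
combine: 4πI² = 605·10/429·1/4290 = 5/1521
take √, sign -1: I = -0.01617393
No selection rule forces the value: the integral is nonzero (none).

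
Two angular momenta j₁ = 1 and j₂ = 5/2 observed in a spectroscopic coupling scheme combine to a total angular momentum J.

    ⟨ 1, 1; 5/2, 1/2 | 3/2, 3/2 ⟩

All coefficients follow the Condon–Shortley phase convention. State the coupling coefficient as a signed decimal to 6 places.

j₁+j₂−J=2  J+j₁−j₂=0  J−j₁+j₂=3  j₁+j₂+J+1=6
(j₁±m₁, j₂±m₂, J±M) = (2,0,3,2,3,0)
P² = 48/5
sum k=0..0:
  [0] +1/12 = 1/12
S = 1/12
C² = P²·S² = 1/15 ; C = +0.258199

+0.258199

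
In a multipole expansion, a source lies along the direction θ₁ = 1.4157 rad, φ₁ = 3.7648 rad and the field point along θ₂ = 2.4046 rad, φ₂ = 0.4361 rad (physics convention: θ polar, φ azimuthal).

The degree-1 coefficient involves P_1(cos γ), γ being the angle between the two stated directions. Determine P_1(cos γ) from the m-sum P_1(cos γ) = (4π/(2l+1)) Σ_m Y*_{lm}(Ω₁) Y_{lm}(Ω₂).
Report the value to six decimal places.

Expand P_1 via completeness: Σ_{m} conj(Y_{1,m}) at Ω₁ times Y_{1,m} at Ω₂ —
  m=-1: (-0.277177, -0.199225) × (0.210462, -0.098081) = (-0.077875, -0.014744)  (running Σ = (-0.077875, -0.014744))
  m=0: (0.075477, -0.000000) × (-0.361807, 0.000000) = (-0.027308, 0.000000)  (running Σ = (-0.105184, -0.014744))
  m=1: (0.277177, -0.199225) × (-0.210462, -0.098081) = (-0.077875, 0.014744)  (running Σ = (-0.183059, 0.000000))
Accumulated sum (-0.183059, 0.000000); after 4π/(2l+1) scaling, (-0.766796, 0.000000) ⇒ P_1 = -0.766796

-0.766796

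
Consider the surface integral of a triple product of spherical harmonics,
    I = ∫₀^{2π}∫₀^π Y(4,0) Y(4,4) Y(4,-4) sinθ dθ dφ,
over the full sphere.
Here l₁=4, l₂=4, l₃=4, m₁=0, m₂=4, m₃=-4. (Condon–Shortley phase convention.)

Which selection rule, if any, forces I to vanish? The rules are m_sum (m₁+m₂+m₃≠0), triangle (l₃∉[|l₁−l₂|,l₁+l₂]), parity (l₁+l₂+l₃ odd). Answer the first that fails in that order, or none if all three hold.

m₁+m₂+m₃ = 0 + 4 − 4 = 0  ✓
triangle: |4−4|=0 ≤ l₃=4 ≤ 4+4=8  ✓
parity: l₁+l₂+l₃ = 12 is even  ✓

none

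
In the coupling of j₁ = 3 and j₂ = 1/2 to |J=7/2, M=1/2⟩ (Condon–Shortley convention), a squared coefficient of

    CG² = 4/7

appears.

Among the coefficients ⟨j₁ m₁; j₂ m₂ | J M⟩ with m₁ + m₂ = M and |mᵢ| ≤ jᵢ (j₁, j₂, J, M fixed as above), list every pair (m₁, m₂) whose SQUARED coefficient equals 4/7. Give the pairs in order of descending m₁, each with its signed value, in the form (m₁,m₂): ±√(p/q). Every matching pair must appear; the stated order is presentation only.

(0,1/2): +√(4/7)

Admissible pairs with m₁+m₂ = M = 1/2: (0,1/2), (1,-1/2)
  (m₁,m₂)=(1,-1/2): CG² = 3/7, CG = +√(3/7)
  (m₁,m₂)=(0,1/2): CG² = 4/7, CG = +√(4/7)   ← matches the target
Pairs with CG² = 4/7: (0,1/2): +√(4/7)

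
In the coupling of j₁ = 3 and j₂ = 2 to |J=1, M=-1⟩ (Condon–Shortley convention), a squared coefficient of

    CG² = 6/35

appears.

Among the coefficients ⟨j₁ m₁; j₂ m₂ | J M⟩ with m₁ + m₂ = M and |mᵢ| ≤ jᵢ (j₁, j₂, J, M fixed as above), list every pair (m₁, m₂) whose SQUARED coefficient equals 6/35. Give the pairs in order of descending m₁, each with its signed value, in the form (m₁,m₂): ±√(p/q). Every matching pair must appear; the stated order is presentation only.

Admissible pairs with m₁+m₂ = M = -1: (-3,2), (-2,1), (-1,0), (0,-1), (1,-2)
  (m₁,m₂)=(1,-2): CG² = 1/35, CG = +√(1/35)
  (m₁,m₂)=(0,-1): CG² = 3/35, CG = −√(3/35)
  (m₁,m₂)=(-1,0): CG² = 6/35, CG = +√(6/35)   ← matches the target
  (m₁,m₂)=(-2,1): CG² = 2/7, CG = −√(2/7)
  (m₁,m₂)=(-3,2): CG² = 3/7, CG = +√(3/7)
Pairs with CG² = 6/35: (-1,0): +√(6/35)

(-1,0): +√(6/35)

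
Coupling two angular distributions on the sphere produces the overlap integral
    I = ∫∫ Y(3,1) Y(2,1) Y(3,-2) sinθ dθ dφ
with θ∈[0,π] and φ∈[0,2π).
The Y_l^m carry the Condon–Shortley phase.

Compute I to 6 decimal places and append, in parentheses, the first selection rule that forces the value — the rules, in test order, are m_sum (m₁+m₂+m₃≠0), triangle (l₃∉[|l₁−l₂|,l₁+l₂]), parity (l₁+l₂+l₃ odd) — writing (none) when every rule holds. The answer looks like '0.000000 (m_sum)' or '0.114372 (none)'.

0.162868 (none)

Rules hold: Σm=0, L=8 even, 1≤3≤5.
N = 7·5·7 = 245
Δ = 2!·4!·2!/9! = 1/3780
Racah Σ t=0..2: t=0:+1/24 t=1:−1/4 t=2:+1/24 = -1/6
⇒ 3j(3 2 3; 0 0 0)² = 4/105, sgn +1
Racah Σ t=1..2: t=1:−1/12 t=2:+1/48 = -1/16
⇒ 3j(3 2 3; 1 1 -2)² = 1/28, sgn +1
4πI² = N·(3j₀)²·(3jₘ)² = 1/3
I = +1·√(0.333333/4π) = 0.16286750
No selection rule forces the value: the integral is nonzero (none).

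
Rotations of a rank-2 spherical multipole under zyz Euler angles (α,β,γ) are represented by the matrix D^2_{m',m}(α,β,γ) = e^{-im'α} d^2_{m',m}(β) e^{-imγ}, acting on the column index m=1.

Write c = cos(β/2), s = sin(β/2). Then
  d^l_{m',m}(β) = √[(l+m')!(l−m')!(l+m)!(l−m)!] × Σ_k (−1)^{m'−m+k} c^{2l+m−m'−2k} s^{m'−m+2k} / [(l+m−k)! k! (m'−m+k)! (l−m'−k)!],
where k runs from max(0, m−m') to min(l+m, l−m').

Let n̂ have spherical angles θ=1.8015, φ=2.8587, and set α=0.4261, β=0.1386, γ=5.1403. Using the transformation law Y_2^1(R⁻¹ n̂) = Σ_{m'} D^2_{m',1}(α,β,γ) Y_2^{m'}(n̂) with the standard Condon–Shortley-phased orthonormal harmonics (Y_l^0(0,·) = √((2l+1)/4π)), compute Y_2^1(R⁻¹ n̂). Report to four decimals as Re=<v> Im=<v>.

Re=-0.2201 Im=-0.0950

Need the full column D^2_{m',1} for m'=−2..2 at α=0.4261, β=0.1386, γ=5.1403.
cos(β/2)=0.997600, sin(β/2)=0.069245
d^2_{-2,1}: single k=3 term ⇒ +0.000662;  D = -0.000273+0.000604i
d^2_{-1,1}: k∈[2..3] ⇒ +0.014315 -0.000023 = +0.014292;  D = +0.000026+0.014292i
d^2_{0,1}: k∈[1..2] ⇒ +0.168395 -0.000811 = +0.167584;  D = +0.069543+0.152474i
d^2_{1,1}: k∈[0..1] ⇒ +0.990433 -0.014315 = +0.976118;  D = +0.735916+0.641275i
d^2_{2,1}: single k=0 term ⇒ -0.137494;  D = -0.131726-0.039407i
Y_2^{m'}(θ=1.8015,φ=2.8587) and Σ D·Y over m':
  (-0.0003+0.0006i)·(+0.3090+0.1962i)  (+0.0000+0.0143i)·(+0.1651+0.0480i)  (+0.0695+0.1525i)·(-0.2659+0.0000i)  (+0.7359+0.6413i)·(-0.1651+0.0480i)  (-0.1317-0.0394i)·(+0.3090-0.1962i)
Y_2^1(R⁻¹ n̂) = -0.220129-0.094950i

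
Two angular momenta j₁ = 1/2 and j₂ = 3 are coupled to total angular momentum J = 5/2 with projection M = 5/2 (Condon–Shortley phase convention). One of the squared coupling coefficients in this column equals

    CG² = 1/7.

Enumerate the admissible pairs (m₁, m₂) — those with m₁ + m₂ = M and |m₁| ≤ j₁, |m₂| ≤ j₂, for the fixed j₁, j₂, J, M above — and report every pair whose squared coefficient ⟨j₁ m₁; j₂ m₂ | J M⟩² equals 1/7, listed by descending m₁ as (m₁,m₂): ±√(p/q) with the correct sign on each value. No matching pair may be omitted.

Admissible pairs with m₁+m₂ = M = 5/2: (-1/2,3), (1/2,2)
  (m₁,m₂)=(1/2,2): CG² = 1/7, CG = +√(1/7)   ← matches the target
  (m₁,m₂)=(-1/2,3): CG² = 6/7, CG = −√(6/7)
Pairs with CG² = 1/7: (1/2,2): +√(1/7)

(1/2,2): +√(1/7)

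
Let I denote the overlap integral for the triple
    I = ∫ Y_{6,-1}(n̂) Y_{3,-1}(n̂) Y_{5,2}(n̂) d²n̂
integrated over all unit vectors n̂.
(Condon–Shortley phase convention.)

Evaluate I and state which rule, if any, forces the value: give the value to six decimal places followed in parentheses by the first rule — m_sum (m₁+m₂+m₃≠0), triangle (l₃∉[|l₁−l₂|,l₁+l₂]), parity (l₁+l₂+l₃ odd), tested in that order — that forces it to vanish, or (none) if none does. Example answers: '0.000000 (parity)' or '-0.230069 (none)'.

Checks pass: Σm=0; 14 even; l₃=5∈[3,9].
(2·6+1)(2·3+1)(2·5+1) = 1001
Δ: 4! 8! 2! / 15! → 1/675675
sum: t=1:−1/8640 t=2:+1/2304 t=3:−1/8640 = 7/34560
3j²(6 3 5; 0 0 0) = Δ·Π!·Σ² = 7/429  (sign -1)
sum: t=0:+1/241920 t=1:−1/8640 t=2:+1/5760 = 1/16128
3j²(6 3 5; -1 -1 2) = Δ·Π!·Σ² = 5/1001  (sign -1)
combine: 4πI² = 1001·7/429·5/1001 = 35/429
take √, sign +1: I = 0.08057502
No selection rule forces the value: the integral is nonzero (none).

0.080575 (none)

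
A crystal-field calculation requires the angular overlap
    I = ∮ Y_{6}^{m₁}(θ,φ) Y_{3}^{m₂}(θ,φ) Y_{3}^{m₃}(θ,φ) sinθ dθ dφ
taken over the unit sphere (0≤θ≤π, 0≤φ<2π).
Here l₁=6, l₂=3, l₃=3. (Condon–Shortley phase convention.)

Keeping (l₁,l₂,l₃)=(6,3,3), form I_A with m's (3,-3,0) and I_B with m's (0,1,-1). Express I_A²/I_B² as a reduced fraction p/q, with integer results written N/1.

Same 6,3,3: normalisation and zero-m 3j drop out of the ratio.
A: Δ: 6! 6! 0! / 13! → 1/12012; sum: t=0:+1/25920 = 1/25920; 3j²(6 3 3; 3 -3 0) = Δ·Π!·Σ² = 1/143  (sign -1)
B: Δ: 6! 6! 0! / 13! → 1/12012; sum: t=4:+1/2304 = 1/2304; 3j²(6 3 3; 0 1 -1) = Δ·Π!·Σ² = 75/4004  (sign +1)
I_A²/I_B² = (1/143)/(75/4004) = 28/75

28/75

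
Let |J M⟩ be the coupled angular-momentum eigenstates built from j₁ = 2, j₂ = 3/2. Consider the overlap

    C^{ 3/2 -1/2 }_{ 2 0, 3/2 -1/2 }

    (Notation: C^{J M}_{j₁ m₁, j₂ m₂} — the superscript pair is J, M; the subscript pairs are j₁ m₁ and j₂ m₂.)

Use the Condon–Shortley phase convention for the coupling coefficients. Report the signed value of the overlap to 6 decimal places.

-0.447214  (= −√(1/5))

triangle: 2!*2!*1!/6! = 4/720
(j±m)!: 2!*2!*1!*2!*1!*2! = 16
prefactor² = (2J+1)*Δ*N² = 16/45
  k=0: +1/(0!*2!*2!*1!*0!*0!) = 1/4
  k=1: −1/(1!*1!*1!*0!*1!*1!) = -1
Σ = -3/4  ⇒  CG² = 16/45*(-3/4)² = 1/5
CG = −√(1/5) = -0.447214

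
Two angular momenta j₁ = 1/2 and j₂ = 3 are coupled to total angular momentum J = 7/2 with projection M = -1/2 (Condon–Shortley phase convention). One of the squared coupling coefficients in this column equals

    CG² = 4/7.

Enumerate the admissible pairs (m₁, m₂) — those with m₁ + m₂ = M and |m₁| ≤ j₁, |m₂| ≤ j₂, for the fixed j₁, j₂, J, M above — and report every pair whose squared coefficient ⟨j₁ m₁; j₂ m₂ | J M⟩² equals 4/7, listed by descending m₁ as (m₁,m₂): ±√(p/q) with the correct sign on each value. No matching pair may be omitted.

(-1/2,0): +√(4/7)

Admissible pairs with m₁+m₂ = M = -1/2: (-1/2,0), (1/2,-1)
  (m₁,m₂)=(1/2,-1): CG² = 3/7, CG = +√(3/7)
  (m₁,m₂)=(-1/2,0): CG² = 4/7, CG = +√(4/7)   ← matches the target
Pairs with CG² = 4/7: (-1/2,0): +√(4/7)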